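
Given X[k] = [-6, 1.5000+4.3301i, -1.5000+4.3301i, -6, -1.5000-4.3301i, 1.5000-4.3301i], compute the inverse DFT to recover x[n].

x[n] = (1/6) Σ(k=0 to 5) X[k] · e^(2πikn/6)

Computing each x[n]:
x[0] = -2
x[1] = -2
x[2] = -2
x[3] = -1
x[4] = -2
x[5] = 3

x = [-2, -2, -2, -1, -2, 3]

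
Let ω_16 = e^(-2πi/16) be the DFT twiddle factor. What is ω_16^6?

ω_16^6 = e^(-2πi·6/16)
= cos(-2π·6/16) + i·sin(-2π·6/16)
= cos(-12π/16) + i·sin(-12π/16)

ω_16^6 = cos(-12π/16) + i·sin(-12π/16) = -0.7071-0.7071i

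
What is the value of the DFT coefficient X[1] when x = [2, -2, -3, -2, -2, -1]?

X[1] = Σ(n=0 to 5) x[n] · ω_6^(1n) where ω_6 = e^(-2πi/6)
= (2)·ω_6^0 + (-2)·ω_6^1 + (-3)·ω_6^2 + (-2)·ω_6^3 + (-2)·ω_6^4 + (-1)·ω_6^5

X[1] = 5.0000+1.7321i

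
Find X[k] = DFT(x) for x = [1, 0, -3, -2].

X[k] = Σ(n=0 to 3) x[n] · ω_4^(nk)
where ω_4 = e^(-2πi/4)

Computing each X[k]:
X[0] = -4
X[1] = 4-2i
X[2] = 0
X[3] = 4+2i

X = [-4, 4-2i, 0, 4+2i]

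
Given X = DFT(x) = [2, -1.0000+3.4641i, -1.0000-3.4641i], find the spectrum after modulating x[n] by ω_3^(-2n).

Modulation property: DFT(ω_3^(-2n)·x[n]) = X[(k-2) mod 3], so circularly shift X by 2 positions.

X[k-2] = [-1.0000+3.4641i, -1.0000-3.4641i, 2]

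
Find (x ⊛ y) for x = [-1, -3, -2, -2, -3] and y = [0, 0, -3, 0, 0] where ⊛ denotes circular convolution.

(x ⊛ y)[n] = Σ(m=0 to 4) x[m] · y[(n-m) mod 5]

Computing each output sample:
(x ⊛ y)[0] = 6
(x ⊛ y)[1] = 9
(x ⊛ y)[2] = 3
(x ⊛ y)[3] = 9
(x ⊛ y)[4] = 6

x ⊛ y = [6, 9, 3, 9, 6]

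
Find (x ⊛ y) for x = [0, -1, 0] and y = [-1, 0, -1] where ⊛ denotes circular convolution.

(x ⊛ y)[n] = Σ(m=0 to 2) x[m] · y[(n-m) mod 3]

Computing each output sample:
(x ⊛ y)[0] = 1
(x ⊛ y)[1] = 1
(x ⊛ y)[2] = 0

x ⊛ y = [1, 1, 0]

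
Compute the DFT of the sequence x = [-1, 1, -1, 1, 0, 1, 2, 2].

X[k] = Σ(n=0 to 7) x[n] · ω_8^(nk)
where ω_8 = e^(-2πi/8)

Computing each X[k]:
X[0] = 5
X[1] = -0.2929+3.7071i
X[2] = -2+1i
X[3] = -1.7071-2.2929i
X[4] = -5
X[5] = -1.7071+2.2929i
X[6] = -2-1i
X[7] = -0.2929-3.7071i

X = [5, -0.2929+3.7071i, -2+1i, -1.7071-2.2929i, -5, -1.7071+2.2929i, -2-1i, -0.2929-3.7071i]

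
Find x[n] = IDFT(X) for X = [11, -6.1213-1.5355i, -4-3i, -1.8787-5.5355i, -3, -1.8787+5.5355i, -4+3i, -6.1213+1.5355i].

x[n] = (1/8) Σ(k=0 to 7) X[k] · e^(2πikn/8)

Computing each x[n]:
x[0] = -2
x[1] = 3
x[2] = 1
x[3] = 3
x[4] = 2
x[5] = 2
x[6] = 3
x[7] = -1

x = [-2, 3, 1, 3, 2, 2, 3, -1]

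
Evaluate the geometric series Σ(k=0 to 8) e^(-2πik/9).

Sum of all nth roots of unity equals 0 for n > 1 (geometric series with r ≠ 1).

0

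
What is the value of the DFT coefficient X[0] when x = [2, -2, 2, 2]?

X[0] = Σ(n=0 to 3) x[n] · ω_4^0 = Σ x[n]
= (2) + (-2) + (2) + (2)

X[0] = 4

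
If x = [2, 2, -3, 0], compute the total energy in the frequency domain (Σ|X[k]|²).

Parseval: Σ|x[n]|² = (1/N)Σ|X[k]|², so Σ|X[k]|² = N·Σ|x[n]|² = 4·17.0000

Σ|X[k]|² = N·Σ|x[n]|² = 4·17.0000 = 68.0000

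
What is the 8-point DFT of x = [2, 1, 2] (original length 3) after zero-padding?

Original 3-point DFT: [5, 0.5000+0.8660i, 0.5000-0.8660i]
Zero-padded 8-point DFT provides frequency interpolation.

DFT_8([x, 0, ...]) = [5, 2.7071-2.7071i, -1i, 1.2929+1.2929i, 3, 1.2929-1.2929i, 1i, 2.7071+2.7071i]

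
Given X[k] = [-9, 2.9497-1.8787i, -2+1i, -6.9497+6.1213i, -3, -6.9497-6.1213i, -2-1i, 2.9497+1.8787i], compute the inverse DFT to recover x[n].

x[n] = (1/8) Σ(k=0 to 7) X[k] · e^(2πikn/8)

Computing each x[n]:
x[0] = -3
x[1] = 0
x[2] = 1
x[3] = -3
x[4] = -1
x[5] = -2
x[6] = -3
x[7] = 2

x = [-3, 0, 1, -3, -1, -2, -3, 2]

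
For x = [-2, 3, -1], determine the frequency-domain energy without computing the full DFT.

Parseval: Σ|x[n]|² = (1/N)Σ|X[k]|², so Σ|X[k]|² = N·Σ|x[n]|² = 3·14.0000

Σ|X[k]|² = N·Σ|x[n]|² = 3·14.0000 = 42.0000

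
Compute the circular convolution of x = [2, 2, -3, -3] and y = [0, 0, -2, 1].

(x ⊛ y)[n] = Σ(m=0 to 3) x[m] · y[(n-m) mod 4]

Computing each output sample:
(x ⊛ y)[0] = 8
(x ⊛ y)[1] = 3
(x ⊛ y)[2] = -7
(x ⊛ y)[3] = -2

x ⊛ y = [8, 3, -7, -2]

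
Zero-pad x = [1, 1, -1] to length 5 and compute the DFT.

Original 3-point DFT: [1, 1.0000-1.7321i, 1.0000+1.7321i]
Zero-padded 5-point DFT provides frequency interpolation.

DFT_5([x, 0, ...]) = [1, 2.1180-0.3633i, -0.1180-1.5388i, -0.1180+1.5388i, 2.1180+0.3633i]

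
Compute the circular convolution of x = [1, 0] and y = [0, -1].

(x ⊛ y)[n] = Σ(m=0 to 1) x[m] · y[(n-m) mod 2]

Computing each output sample:
(x ⊛ y)[0] = 0
(x ⊛ y)[1] = -1

x ⊛ y = [0, -1]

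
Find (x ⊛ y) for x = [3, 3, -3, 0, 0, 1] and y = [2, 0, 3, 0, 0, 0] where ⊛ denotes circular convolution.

(x ⊛ y)[n] = Σ(m=0 to 5) x[m] · y[(n-m) mod 6]

Computing each output sample:
(x ⊛ y)[0] = 6
(x ⊛ y)[1] = 9
(x ⊛ y)[2] = 3
(x ⊛ y)[3] = 9
(x ⊛ y)[4] = -9
(x ⊛ y)[5] = 2

x ⊛ y = [6, 9, 3, 9, -9, 2]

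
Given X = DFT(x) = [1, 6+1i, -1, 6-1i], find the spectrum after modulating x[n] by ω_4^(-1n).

Modulation property: DFT(ω_4^(-1n)·x[n]) = X[(k-1) mod 4], so circularly shift X by 1 positions.

X[k-1] = [6-1i, 1, 6+1i, -1]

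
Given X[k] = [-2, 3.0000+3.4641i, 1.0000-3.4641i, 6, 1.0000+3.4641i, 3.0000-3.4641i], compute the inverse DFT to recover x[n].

x[n] = (1/6) Σ(k=0 to 5) X[k] · e^(2πikn/6)

Computing each x[n]:
x[0] = 2
x[1] = -1
x[2] = -2
x[3] = -2
x[4] = 2
x[5] = -1

x = [2, -1, -2, -2, 2, -1]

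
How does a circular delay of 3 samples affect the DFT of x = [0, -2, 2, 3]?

Time shift by 3: X_shifted[k] = ω_4^(3k) · X[k]
Shifted x = [-2, 2, 3, 0]

DFT(x[n-3]) = [3, -5-2i, -1, -5+2i]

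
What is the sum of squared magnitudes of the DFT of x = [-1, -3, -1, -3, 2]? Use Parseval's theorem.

Parseval: Σ|x[n]|² = (1/N)Σ|X[k]|², so Σ|X[k]|² = N·Σ|x[n]|² = 5·24.0000

Σ|X[k]|² = N·Σ|x[n]|² = 5·24.0000 = 120.0000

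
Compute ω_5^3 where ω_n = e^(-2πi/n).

ω_5^3 = e^(-2πi·3/5)
= cos(-2π·3/5) + i·sin(-2π·3/5)
= cos(-6π/5) + i·sin(-6π/5)

ω_5^3 = cos(-6π/5) + i·sin(-6π/5) = -0.8090+0.5878i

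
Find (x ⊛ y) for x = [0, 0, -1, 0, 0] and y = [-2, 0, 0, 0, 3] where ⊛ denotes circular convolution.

(x ⊛ y)[n] = Σ(m=0 to 4) x[m] · y[(n-m) mod 5]

Computing each output sample:
(x ⊛ y)[0] = 0
(x ⊛ y)[1] = -3
(x ⊛ y)[2] = 2
(x ⊛ y)[3] = 0
(x ⊛ y)[4] = 0

x ⊛ y = [0, -3, 2, 0, 0]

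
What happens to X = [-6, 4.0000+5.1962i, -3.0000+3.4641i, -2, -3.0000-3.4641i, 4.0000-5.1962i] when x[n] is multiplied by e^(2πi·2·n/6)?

Modulation property: DFT(ω_6^(-2n)·x[n]) = X[(k-2) mod 6], so circularly shift X by 2 positions.

X[k-2] = [-3.0000-3.4641i, 4.0000-5.1962i, -6, 4.0000+5.1962i, -3.0000+3.4641i, -2]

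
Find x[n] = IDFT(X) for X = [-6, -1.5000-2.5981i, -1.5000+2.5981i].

x[n] = (1/3) Σ(k=0 to 2) X[k] · e^(2πikn/3)

Computing each x[n]:
x[0] = -3
x[1] = 0
x[2] = -3

x = [-3, 0, -3]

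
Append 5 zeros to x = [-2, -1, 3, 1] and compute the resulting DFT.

Original 4-point DFT: [1, -5+2i, 1, -5-2i]
Zero-padded 9-point DFT provides frequency interpolation.

DFT_9([x, 0, ...]) = [1, -2.7451-3.1777i, -5.4927+0.8248i, -2.0000+3.4641i, 0.7378+1.4044i, 0.7378-1.4044i, -2.0000-3.4641i, -5.4927-0.8248i, -2.7451+3.1777i]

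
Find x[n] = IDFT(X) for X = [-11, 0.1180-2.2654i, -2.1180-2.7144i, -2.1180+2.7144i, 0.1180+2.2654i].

x[n] = (1/5) Σ(k=0 to 4) X[k] · e^(2πikn/5)

Computing each x[n]:
x[0] = -3
x[1] = 0
x[2] = -3
x[3] = -2
x[4] = -3

x = [-3, 0, -3, -2, -3]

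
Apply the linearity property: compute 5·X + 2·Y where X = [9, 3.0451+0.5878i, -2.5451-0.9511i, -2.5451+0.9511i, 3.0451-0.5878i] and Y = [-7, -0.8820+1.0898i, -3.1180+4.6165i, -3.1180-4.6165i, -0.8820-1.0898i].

By linearity: DFT(5x + 2y) = 5·DFT(x) + 2·DFT(y)
= 5·[9, 3.0451+0.5878i, -2.5451-0.9511i, -2.5451+0.9511i, 3.0451-0.5878i] + 2·[-7, -0.8820+1.0898i, -3.1180+4.6165i, -3.1180-4.6165i, -0.8820-1.0898i]

Computing element-wise:
Z[0] = 5·(9) + 2·(-7) = 31
Z[1] = 5·(3.0451+0.5878i) + 2·(-0.8820+1.0898i) = 13.4615+5.1186i
Z[2] = 5·(-2.5451-0.9511i) + 2·(-3.1180+4.6165i) = -18.9615+4.4775i
Z[3] = 5·(-2.5451+0.9511i) + 2·(-3.1180-4.6165i) = -18.9615-4.4775i
Z[4] = 5·(3.0451-0.5878i) + 2·(-0.8820-1.0898i) = 13.4615-5.1186i

DFT(5x + 2y) = 5·X + 2·Y = [31, 13.4615+5.1186i, -18.9615+4.4775i, -18.9615-4.4775i, 13.4615-5.1186i]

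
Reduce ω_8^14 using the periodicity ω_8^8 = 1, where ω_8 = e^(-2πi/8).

Since ω_8^8 = 1, powers reduce modulo 8.
14 mod 8 = 6
So ω_8^14 = ω_8^6 = e^(-2πi·6/8)

ω_8^14 = ω_8^6 = 1i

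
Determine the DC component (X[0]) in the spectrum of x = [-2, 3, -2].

X[0] = Σ(n=0 to 2) x[n] · ω_3^0 = Σ x[n]
= (-2) + (3) + (-2)

X[0] = -1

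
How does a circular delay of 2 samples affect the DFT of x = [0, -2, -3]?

Time shift by 2: X_shifted[k] = ω_3^(2k) · X[k]
Shifted x = [-2, -3, 0]

DFT(x[n-2]) = [-5, -0.5000+2.5981i, -0.5000-2.5981i]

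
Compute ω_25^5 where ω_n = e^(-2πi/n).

ω_25^5 = e^(-2πi·5/25)
= cos(-2π·5/25) + i·sin(-2π·5/25)
= cos(-10π/25) + i·sin(-10π/25)

ω_25^5 = cos(-10π/25) + i·sin(-10π/25) = 0.3090-0.9511i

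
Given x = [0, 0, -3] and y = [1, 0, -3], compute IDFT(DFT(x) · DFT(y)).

(x ⊛ y)[n] = Σ(m=0 to 2) x[m] · y[(n-m) mod 3]

Computing each output sample:
(x ⊛ y)[0] = 0
(x ⊛ y)[1] = 9
(x ⊛ y)[2] = -3

x ⊛ y = [0, 9, -3]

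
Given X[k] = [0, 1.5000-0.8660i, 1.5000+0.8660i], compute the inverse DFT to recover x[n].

x[n] = (1/3) Σ(k=0 to 2) X[k] · e^(2πikn/3)

Computing each x[n]:
x[0] = 1
x[1] = 0
x[2] = -1

x = [1, 0, -1]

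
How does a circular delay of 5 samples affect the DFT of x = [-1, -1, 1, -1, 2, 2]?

Time shift by 5: X_shifted[k] = ω_6^(5k) · X[k]
Shifted x = [-1, 1, -1, 2, 2, -1]

DFT(x[n-5]) = [2, -3.5000+0.8660i, 0.5000-4.3301i, -2, 0.5000+4.3301i, -3.5000-0.8660i]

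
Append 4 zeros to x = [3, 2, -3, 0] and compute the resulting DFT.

Original 4-point DFT: [2, 6-2i, -2, 6+2i]
Zero-padded 8-point DFT provides frequency interpolation.

DFT_8([x, 0, ...]) = [2, 4.4142+1.5858i, 6-2i, 1.5858-4.4142i, -2, 1.5858+4.4142i, 6+2i, 4.4142-1.5858i]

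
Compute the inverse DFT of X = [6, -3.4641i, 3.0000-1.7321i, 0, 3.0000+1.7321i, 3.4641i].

x[n] = (1/6) Σ(k=0 to 5) X[k] · e^(2πikn/6)

Computing each x[n]:
x[0] = 2
x[1] = 2
x[2] = 1
x[3] = 2
x[4] = 0
x[5] = -1

x = [2, 2, 1, 2, 0, -1]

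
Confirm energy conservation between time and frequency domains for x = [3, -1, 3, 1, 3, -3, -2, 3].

Time domain:
Σ|x[n]|² = |3|² + |-1|² + |3|² + |1|² + |3|² + |-3|² + |-2|² + |3|² = 51.0000

Frequency domain:
(1/8)Σ|X[k]|² = (1/8)(|7|² + |2.8284-5.0000i|² + |5+8i|² + |-2.8284+5.0000i|² + |7|² + |-2.8284-5.0000i|² + |5-8i|² + |2.8284+5.0000i|²) = (1/8)·408.0000 = 51.0000

Both sides agree, confirming Parseval's theorem.

Σ|x[n]|² = (1/N)Σ|X[k]|² = 51.0000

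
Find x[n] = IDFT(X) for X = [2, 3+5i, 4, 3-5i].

x[n] = (1/4) Σ(k=0 to 3) X[k] · e^(2πikn/4)

Computing each x[n]:
x[0] = 3
x[1] = -3
x[2] = 0
x[3] = 2

x = [3, -3, 0, 2]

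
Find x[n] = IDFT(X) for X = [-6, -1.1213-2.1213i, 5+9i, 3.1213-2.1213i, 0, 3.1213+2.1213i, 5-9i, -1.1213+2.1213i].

x[n] = (1/8) Σ(k=0 to 7) X[k] · e^(2πikn/8)

Computing each x[n]:
x[0] = 1
x[1] = -3
x[2] = -2
x[3] = 3
x[4] = 0
x[5] = -3
x[6] = -2
x[7] = 0

x = [1, -3, -2, 3, 0, -3, -2, 0]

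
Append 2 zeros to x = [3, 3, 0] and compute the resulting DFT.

Original 3-point DFT: [6, 1.5000-2.5981i, 1.5000+2.5981i]
Zero-padded 5-point DFT provides frequency interpolation.

DFT_5([x, 0, ...]) = [6, 3.9271-2.8532i, 0.5729-1.7634i, 0.5729+1.7634i, 3.9271+2.8532i]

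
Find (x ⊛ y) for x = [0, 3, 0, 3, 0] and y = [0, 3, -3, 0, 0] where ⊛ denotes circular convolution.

(x ⊛ y)[n] = Σ(m=0 to 4) x[m] · y[(n-m) mod 5]

Computing each output sample:
(x ⊛ y)[0] = -9
(x ⊛ y)[1] = 0
(x ⊛ y)[2] = 9
(x ⊛ y)[3] = -9
(x ⊛ y)[4] = 9

x ⊛ y = [-9, 0, 9, -9, 9]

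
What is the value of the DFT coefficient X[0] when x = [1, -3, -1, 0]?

X[0] = Σ(n=0 to 3) x[n] · ω_4^0 = Σ x[n]
= (1) + (-3) + (-1) + (0)

X[0] = -3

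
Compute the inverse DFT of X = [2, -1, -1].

x[n] = (1/3) Σ(k=0 to 2) X[k] · e^(2πikn/3)

Computing each x[n]:
x[0] = 0
x[1] = 1
x[2] = 1

x = [0, 1, 1]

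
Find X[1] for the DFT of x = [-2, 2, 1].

X[1] = Σ(n=0 to 2) x[n] · ω_3^(1n) where ω_3 = e^(-2πi/3)
= (-2)·ω_3^0 + (2)·ω_3^1 + (1)·ω_3^2

X[1] = -3.5000-0.8660i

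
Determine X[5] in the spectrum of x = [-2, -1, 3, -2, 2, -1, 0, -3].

X[5] = Σ(n=0 to 7) x[n] · ω_8^(5n) where ω_8 = e^(-2πi/8)
= (-2)·ω_8^0 + (-1)·ω_8^5 + (3)·ω_8^10 + (-2)·ω_8^15 + (2)·ω_8^20 + (-1)·ω_8^25 + (0)·ω_8^30 + (-3)·ω_8^35

X[5] = -3.2929-2.2929i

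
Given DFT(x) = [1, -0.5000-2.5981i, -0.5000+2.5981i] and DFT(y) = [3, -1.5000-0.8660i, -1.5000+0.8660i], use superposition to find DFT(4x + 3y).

By linearity: DFT(4x + 3y) = 4·DFT(x) + 3·DFT(y)
= 4·[1, -0.5000-2.5981i, -0.5000+2.5981i] + 3·[3, -1.5000-0.8660i, -1.5000+0.8660i]

Computing element-wise:
Z[0] = 4·(1) + 3·(3) = 13
Z[1] = 4·(-0.5000-2.5981i) + 3·(-1.5000-0.8660i) = -6.5000-12.9904i
Z[2] = 4·(-0.5000+2.5981i) + 3·(-1.5000+0.8660i) = -6.5000+12.9904i

DFT(4x + 3y) = 4·X + 3·Y = [13, -6.5000-12.9904i, -6.5000+12.9904i]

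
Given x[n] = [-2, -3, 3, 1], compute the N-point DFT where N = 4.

X[k] = Σ(n=0 to 3) x[n] · ω_4^(nk)
where ω_4 = e^(-2πi/4)

Computing each X[k]:
X[0] = -1
X[1] = -5+4i
X[2] = 3
X[3] = -5-4i

X = [-1, -5+4i, 3, -5-4i]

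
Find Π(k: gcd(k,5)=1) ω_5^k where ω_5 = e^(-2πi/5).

The primitive 5th roots of unity are ω_5^k for k coprime to 5: k ∈ {1, 2, 3, 4}
Their product equals the constant term of the cyclotomic polynomial Φ_5(x) up to sign.
For n ≥ 3, the product of all primitive nth roots of unity is 1. (For n=1 it is 1; for n=2 it is -1.)

1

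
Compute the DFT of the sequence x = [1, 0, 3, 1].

X[k] = Σ(n=0 to 3) x[n] · ω_4^(nk)
where ω_4 = e^(-2πi/4)

Computing each X[k]:
X[0] = 5
X[1] = -2+1i
X[2] = 3
X[3] = -2-1i

X = [5, -2+1i, 3, -2-1i]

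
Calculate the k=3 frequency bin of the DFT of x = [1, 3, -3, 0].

X[3] = Σ(n=0 to 3) x[n] · ω_4^(3n) where ω_4 = e^(-2πi/4)
= (1)·ω_4^0 + (3)·ω_4^3 + (-3)·ω_4^6 + (0)·ω_4^9

X[3] = 4+3i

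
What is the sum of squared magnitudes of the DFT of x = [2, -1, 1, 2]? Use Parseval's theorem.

Parseval: Σ|x[n]|² = (1/N)Σ|X[k]|², so Σ|X[k]|² = N·Σ|x[n]|² = 4·10.0000

Σ|X[k]|² = N·Σ|x[n]|² = 4·10.0000 = 40.0000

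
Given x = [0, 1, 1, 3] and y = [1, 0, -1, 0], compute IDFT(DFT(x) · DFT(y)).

(x ⊛ y)[n] = Σ(m=0 to 3) x[m] · y[(n-m) mod 4]

Computing each output sample:
(x ⊛ y)[0] = -1
(x ⊛ y)[1] = -2
(x ⊛ y)[2] = 1
(x ⊛ y)[3] = 2

x ⊛ y = [-1, -2, 1, 2]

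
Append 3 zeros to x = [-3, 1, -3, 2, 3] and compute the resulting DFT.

Original 5-point DFT: [0, -0.9549+4.8410i, -6.5451-3.5797i, -6.5451+3.5797i, -0.9549-4.8410i]
Zero-padded 8-point DFT provides frequency interpolation.

DFT_8([x, 0, ...]) = [0, -6.7071+0.8787i, 3+1i, -5.2929-5.1213i, -6, -5.2929+5.1213i, 3-1i, -6.7071-0.8787i]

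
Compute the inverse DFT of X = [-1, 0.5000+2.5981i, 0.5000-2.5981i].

x[n] = (1/3) Σ(k=0 to 2) X[k] · e^(2πikn/3)

Computing each x[n]:
x[0] = 0
x[1] = -2
x[2] = 1

x = [0, -2, 1]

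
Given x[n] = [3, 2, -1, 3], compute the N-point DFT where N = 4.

X[k] = Σ(n=0 to 3) x[n] · ω_4^(nk)
where ω_4 = e^(-2πi/4)

Computing each X[k]:
X[0] = 7
X[1] = 4+1i
X[2] = -3
X[3] = 4-1i

X = [7, 4+1i, -3, 4-1i]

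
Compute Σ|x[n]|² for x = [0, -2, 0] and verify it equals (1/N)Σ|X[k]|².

Time domain:
Σ|x[n]|² = |0|² + |-2|² + |0|² = 4.0000

Frequency domain:
(1/3)Σ|X[k]|² = (1/3)(|-2|² + |1.0000+1.7321i|² + |1.0000-1.7321i|²) = (1/3)·12.0000 = 4.0000

Both sides agree, confirming Parseval's theorem.

Σ|x[n]|² = (1/N)Σ|X[k]|² = 4.0000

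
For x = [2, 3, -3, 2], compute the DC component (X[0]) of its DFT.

X[0] = Σ(n=0 to 3) x[n] · ω_4^0 = Σ x[n]
= (2) + (3) + (-3) + (2)

X[0] = 4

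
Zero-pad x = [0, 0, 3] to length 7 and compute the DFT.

Original 3-point DFT: [3, -1.5000+2.5981i, -1.5000-2.5981i]
Zero-padded 7-point DFT provides frequency interpolation.

DFT_7([x, 0, ...]) = [3, -0.6676-2.9248i, -2.7029+1.3017i, 1.8705+2.3455i, 1.8705-2.3455i, -2.7029-1.3017i, -0.6676+2.9248i]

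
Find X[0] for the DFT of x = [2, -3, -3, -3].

X[0] = Σ(n=0 to 3) x[n] · ω_4^0 = Σ x[n]
= (2) + (-3) + (-3) + (-3)

X[0] = -7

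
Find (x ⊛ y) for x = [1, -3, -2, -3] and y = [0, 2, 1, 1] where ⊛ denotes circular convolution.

(x ⊛ y)[n] = Σ(m=0 to 3) x[m] · y[(n-m) mod 4]

Computing each output sample:
(x ⊛ y)[0] = -11
(x ⊛ y)[1] = -3
(x ⊛ y)[2] = -8
(x ⊛ y)[3] = -6

x ⊛ y = [-11, -3, -8, -6]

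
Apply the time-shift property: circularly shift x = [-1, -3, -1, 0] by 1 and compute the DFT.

Time shift by 1: X_shifted[k] = ω_4^(1k) · X[k]
Shifted x = [0, -1, -3, -1]

DFT(x[n-1]) = [-5, 3, -1, 3]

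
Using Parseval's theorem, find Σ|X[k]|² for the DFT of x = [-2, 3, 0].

Parseval: Σ|x[n]|² = (1/N)Σ|X[k]|², so Σ|X[k]|² = N·Σ|x[n]|² = 3·13.0000

Σ|X[k]|² = N·Σ|x[n]|² = 3·13.0000 = 39.0000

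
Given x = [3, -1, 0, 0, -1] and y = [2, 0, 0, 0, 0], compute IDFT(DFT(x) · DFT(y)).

(x ⊛ y)[n] = Σ(m=0 to 4) x[m] · y[(n-m) mod 5]

Computing each output sample:
(x ⊛ y)[0] = 6
(x ⊛ y)[1] = -2
(x ⊛ y)[2] = 0
(x ⊛ y)[3] = 0
(x ⊛ y)[4] = -2

x ⊛ y = [6, -2, 0, 0, -2]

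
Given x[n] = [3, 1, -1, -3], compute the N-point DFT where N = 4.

X[k] = Σ(n=0 to 3) x[n] · ω_4^(nk)
where ω_4 = e^(-2πi/4)

Computing each X[k]:
X[0] = 0
X[1] = 4-4i
X[2] = 4
X[3] = 4+4i

X = [0, 4-4i, 4, 4+4i]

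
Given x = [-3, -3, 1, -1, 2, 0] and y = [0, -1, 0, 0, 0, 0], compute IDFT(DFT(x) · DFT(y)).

(x ⊛ y)[n] = Σ(m=0 to 5) x[m] · y[(n-m) mod 6]

Computing each output sample:
(x ⊛ y)[0] = 0
(x ⊛ y)[1] = 3
(x ⊛ y)[2] = 3
(x ⊛ y)[3] = -1
(x ⊛ y)[4] = 1
(x ⊛ y)[5] = -2

x ⊛ y = [0, 3, 3, -1, 1, -2]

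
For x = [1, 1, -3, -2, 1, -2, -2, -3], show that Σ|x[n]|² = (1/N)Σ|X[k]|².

Time domain:
Σ|x[n]|² = |1|² + |1|² + |-3|² + |-2|² + |1|² + |-2|² + |-2|² + |-3|² = 33.0000

Frequency domain:
(1/8)Σ|X[k]|² = (1/8)(|-9|² + |1.4142-1.8284i|² + |7-4i|² + |-1.4142-3.8284i|² + |3|² + |-1.4142+3.8284i|² + |7+4i|² + |1.4142+1.8284i|²) = (1/8)·264.0000 = 33.0000

Both sides agree, confirming Parseval's theorem.

Σ|x[n]|² = (1/N)Σ|X[k]|² = 33.0000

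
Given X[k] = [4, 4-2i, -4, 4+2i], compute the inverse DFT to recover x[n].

x[n] = (1/4) Σ(k=0 to 3) X[k] · e^(2πikn/4)

Computing each x[n]:
x[0] = 2
x[1] = 3
x[2] = -2
x[3] = 1

x = [2, 3, -2, 1]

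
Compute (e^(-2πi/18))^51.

Since ω_18^18 = 1, powers reduce modulo 18.
51 mod 18 = 15
So ω_18^51 = ω_18^15 = e^(-2πi·15/18)

ω_18^51 = ω_18^15 = 0.5000+0.8660i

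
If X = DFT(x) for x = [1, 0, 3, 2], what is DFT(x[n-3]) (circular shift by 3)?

Time shift by 3: X_shifted[k] = ω_4^(3k) · X[k]
Shifted x = [0, 3, 2, 1]

DFT(x[n-3]) = [6, -2-2i, -2, -2+2i]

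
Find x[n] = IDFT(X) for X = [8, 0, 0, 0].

x[n] = (1/4) Σ(k=0 to 3) X[k] · e^(2πikn/4)

Computing each x[n]:
x[0] = 2
x[1] = 2
x[2] = 2
x[3] = 2

x = [2, 2, 2, 2]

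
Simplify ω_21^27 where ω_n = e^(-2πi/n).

Since ω_21^21 = 1, powers reduce modulo 21.
27 mod 21 = 6
So ω_21^27 = ω_21^6 = e^(-2πi·6/21)

ω_21^27 = ω_21^6 = -0.2225-0.9749i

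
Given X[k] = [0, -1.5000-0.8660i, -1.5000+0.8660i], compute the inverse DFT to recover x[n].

x[n] = (1/3) Σ(k=0 to 2) X[k] · e^(2πikn/3)

Computing each x[n]:
x[0] = -1
x[1] = 1
x[2] = 0

x = [-1, 1, 0]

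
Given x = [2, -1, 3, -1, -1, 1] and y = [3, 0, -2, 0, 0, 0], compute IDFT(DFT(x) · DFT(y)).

(x ⊛ y)[n] = Σ(m=0 to 5) x[m] · y[(n-m) mod 6]

Computing each output sample:
(x ⊛ y)[0] = 8
(x ⊛ y)[1] = -5
(x ⊛ y)[2] = 5
(x ⊛ y)[3] = -1
(x ⊛ y)[4] = -9
(x ⊛ y)[5] = 5

x ⊛ y = [8, -5, 5, -1, -9, 5]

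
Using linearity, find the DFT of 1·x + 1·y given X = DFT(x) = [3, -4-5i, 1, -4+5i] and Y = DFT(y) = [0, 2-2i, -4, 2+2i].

By linearity: DFT(1x + 1y) = 1·DFT(x) + 1·DFT(y)
= 1·[3, -4-5i, 1, -4+5i] + 1·[0, 2-2i, -4, 2+2i]

Computing element-wise:
Z[0] = 1·(3) + 1·(0) = 3
Z[1] = 1·(-4-5i) + 1·(2-2i) = -2-7i
Z[2] = 1·(1) + 1·(-4) = -3
Z[3] = 1·(-4+5i) + 1·(2+2i) = -2+7i

DFT(1x + 1y) = 1·X + 1·Y = [3, -2-7i, -3, -2+7i]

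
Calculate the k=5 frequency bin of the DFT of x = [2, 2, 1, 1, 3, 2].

X[5] = Σ(n=0 to 5) x[n] · ω_6^(5n) where ω_6 = e^(-2πi/6)
= (2)·ω_6^0 + (2)·ω_6^5 + (1)·ω_6^10 + (1)·ω_6^15 + (3)·ω_6^20 + (2)·ω_6^25

X[5] = 1.0000-1.7321i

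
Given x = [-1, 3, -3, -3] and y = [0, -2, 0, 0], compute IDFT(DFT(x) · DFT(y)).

(x ⊛ y)[n] = Σ(m=0 to 3) x[m] · y[(n-m) mod 4]

Computing each output sample:
(x ⊛ y)[0] = 6
(x ⊛ y)[1] = 2
(x ⊛ y)[2] = -6
(x ⊛ y)[3] = 6

x ⊛ y = [6, 2, -6, 6]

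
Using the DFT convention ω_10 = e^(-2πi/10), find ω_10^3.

ω_10^3 = e^(-2πi·3/10)
= cos(-2π·3/10) + i·sin(-2π·3/10)
= cos(-6π/10) + i·sin(-6π/10)

ω_10^3 = cos(-6π/10) + i·sin(-6π/10) = -0.3090-0.9511i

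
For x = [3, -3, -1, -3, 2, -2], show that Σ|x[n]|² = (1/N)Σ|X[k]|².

Time domain:
Σ|x[n]|² = |3|² + |-3|² + |-1|² + |-3|² + |2|² + |-2|² = 36.0000

Frequency domain:
(1/6)Σ|X[k]|² = (1/6)(|-4|² + |3.0000+3.4641i|² + |2.0000-1.7321i|² + |12|² + |2.0000+1.7321i|² + |3.0000-3.4641i|²) = (1/6)·216.0000 = 36.0000

Both sides agree, confirming Parseval's theorem.

Σ|x[n]|² = (1/N)Σ|X[k]|² = 36.0000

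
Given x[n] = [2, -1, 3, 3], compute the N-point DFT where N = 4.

X[k] = Σ(n=0 to 3) x[n] · ω_4^(nk)
where ω_4 = e^(-2πi/4)

Computing each X[k]:
X[0] = 7
X[1] = -1+4i
X[2] = 3
X[3] = -1-4i

X = [7, -1+4i, 3, -1-4i]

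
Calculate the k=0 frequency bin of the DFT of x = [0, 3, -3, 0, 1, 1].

X[0] = Σ(n=0 to 5) x[n] · ω_6^0 = Σ x[n]
= (0) + (3) + (-3) + (0) + (1) + (1)

X[0] = 2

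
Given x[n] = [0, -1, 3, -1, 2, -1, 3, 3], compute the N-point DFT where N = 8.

X[k] = Σ(n=0 to 7) x[n] · ω_8^(nk)
where ω_8 = e^(-2πi/8)

Computing each X[k]:
X[0] = 8
X[1] = 0.8284+2.8284i
X[2] = -4+4i
X[3] = -4.8284+2.8284i
X[4] = 8
X[5] = -4.8284-2.8284i
X[6] = -4-4i
X[7] = 0.8284-2.8284i

X = [8, 0.8284+2.8284i, -4+4i, -4.8284+2.8284i, 8, -4.8284-2.8284i, -4-4i, 0.8284-2.8284i]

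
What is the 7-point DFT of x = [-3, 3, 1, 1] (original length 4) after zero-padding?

Original 4-point DFT: [2, -4-2i, -6, -4+2i]
Zero-padded 7-point DFT provides frequency interpolation.

DFT_7([x, 0, ...]) = [2, -2.2530-3.7543i, -3.9450-1.7091i, -5.3019-1.4947i, -5.3019+1.4947i, -3.9450+1.7091i, -2.2530+3.7543i]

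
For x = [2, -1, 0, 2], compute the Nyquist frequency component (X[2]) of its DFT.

X[2] = Σ(n=0 to 3) x[n] · ω_4^(2n) where ω_4 = e^(-2πi/4)
= (2)·ω_4^0 + (-1)·ω_4^2 + (0)·ω_4^4 + (2)·ω_4^6

X[2] = 1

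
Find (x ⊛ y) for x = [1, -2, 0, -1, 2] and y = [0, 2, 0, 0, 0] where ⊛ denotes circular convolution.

(x ⊛ y)[n] = Σ(m=0 to 4) x[m] · y[(n-m) mod 5]

Computing each output sample:
(x ⊛ y)[0] = 4
(x ⊛ y)[1] = 2
(x ⊛ y)[2] = -4
(x ⊛ y)[3] = 0
(x ⊛ y)[4] = -2

x ⊛ y = [4, 2, -4, 0, -2]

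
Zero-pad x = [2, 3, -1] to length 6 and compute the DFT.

Original 3-point DFT: [4, 1.0000-3.4641i, 1.0000+3.4641i]
Zero-padded 6-point DFT provides frequency interpolation.

DFT_6([x, 0, ...]) = [4, 4.0000-1.7321i, 1.0000-3.4641i, -2, 1.0000+3.4641i, 4.0000+1.7321i]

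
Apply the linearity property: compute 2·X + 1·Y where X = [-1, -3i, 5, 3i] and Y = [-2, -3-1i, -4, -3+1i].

By linearity: DFT(2x + 1y) = 2·DFT(x) + 1·DFT(y)
= 2·[-1, -3i, 5, 3i] + 1·[-2, -3-1i, -4, -3+1i]

Computing element-wise:
Z[0] = 2·(-1) + 1·(-2) = -4
Z[1] = 2·(-3i) + 1·(-3-1i) = -3-7i
Z[2] = 2·(5) + 1·(-4) = 6
Z[3] = 2·(3i) + 1·(-3+1i) = -3+7i

DFT(2x + 1y) = 2·X + 1·Y = [-4, -3-7i, 6, -3+7i]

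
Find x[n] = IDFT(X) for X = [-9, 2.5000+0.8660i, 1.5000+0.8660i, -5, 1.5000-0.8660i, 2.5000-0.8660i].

x[n] = (1/6) Σ(k=0 to 5) X[k] · e^(2πikn/6)

Computing each x[n]:
x[0] = -1
x[1] = -1
x[2] = -3
x[3] = -1
x[4] = -3
x[5] = 0

x = [-1, -1, -3, -1, -3, 0]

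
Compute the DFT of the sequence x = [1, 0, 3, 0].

X[k] = Σ(n=0 to 3) x[n] · ω_4^(nk)
where ω_4 = e^(-2πi/4)

Computing each X[k]:
X[0] = 4
X[1] = -2
X[2] = 4
X[3] = -2

X = [4, -2, 4, -2]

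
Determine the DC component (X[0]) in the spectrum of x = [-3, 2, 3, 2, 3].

X[0] = Σ(n=0 to 4) x[n] · ω_5^0 = Σ x[n]
= (-3) + (2) + (3) + (2) + (3)

X[0] = 7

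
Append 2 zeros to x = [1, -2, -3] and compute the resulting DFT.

Original 3-point DFT: [-4, 3.5000-0.8660i, 3.5000+0.8660i]
Zero-padded 5-point DFT provides frequency interpolation.

DFT_5([x, 0, ...]) = [-4, 2.8090+3.6655i, 1.6910-1.6776i, 1.6910+1.6776i, 2.8090-3.6655i]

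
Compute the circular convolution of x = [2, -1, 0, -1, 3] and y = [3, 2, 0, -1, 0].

(x ⊛ y)[n] = Σ(m=0 to 4) x[m] · y[(n-m) mod 5]

Computing each output sample:
(x ⊛ y)[0] = 12
(x ⊛ y)[1] = 2
(x ⊛ y)[2] = -5
(x ⊛ y)[3] = -5
(x ⊛ y)[4] = 8

x ⊛ y = [12, 2, -5, -5, 8]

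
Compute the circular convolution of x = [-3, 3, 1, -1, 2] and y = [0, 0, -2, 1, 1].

(x ⊛ y)[n] = Σ(m=0 to 4) x[m] · y[(n-m) mod 5]

Computing each output sample:
(x ⊛ y)[0] = 6
(x ⊛ y)[1] = -4
(x ⊛ y)[2] = 7
(x ⊛ y)[3] = -7
(x ⊛ y)[4] = -2

x ⊛ y = [6, -4, 7, -7, -2]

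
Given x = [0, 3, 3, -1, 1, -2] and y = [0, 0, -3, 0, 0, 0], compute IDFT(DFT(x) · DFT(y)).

(x ⊛ y)[n] = Σ(m=0 to 5) x[m] · y[(n-m) mod 6]

Computing each output sample:
(x ⊛ y)[0] = -3
(x ⊛ y)[1] = 6
(x ⊛ y)[2] = 0
(x ⊛ y)[3] = -9
(x ⊛ y)[4] = -9
(x ⊛ y)[5] = 3

x ⊛ y = [-3, 6, 0, -9, -9, 3]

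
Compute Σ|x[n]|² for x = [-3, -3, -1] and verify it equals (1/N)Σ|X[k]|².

Time domain:
Σ|x[n]|² = |-3|² + |-3|² + |-1|² = 19.0000

Frequency domain:
(1/3)Σ|X[k]|² = (1/3)(|-7|² + |-1.0000+1.7321i|² + |-1.0000-1.7321i|²) = (1/3)·57.0000 = 19.0000

Both sides agree, confirming Parseval's theorem.

Σ|x[n]|² = (1/N)Σ|X[k]|² = 19.0000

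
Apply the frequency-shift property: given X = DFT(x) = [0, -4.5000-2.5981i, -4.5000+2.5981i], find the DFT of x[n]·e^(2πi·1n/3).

Modulation property: DFT(ω_3^(-1n)·x[n]) = X[(k-1) mod 3], so circularly shift X by 1 positions.

X[k-1] = [-4.5000+2.5981i, 0, -4.5000-2.5981i]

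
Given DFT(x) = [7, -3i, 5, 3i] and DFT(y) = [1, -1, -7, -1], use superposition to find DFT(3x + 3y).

By linearity: DFT(3x + 3y) = 3·DFT(x) + 3·DFT(y)
= 3·[7, -3i, 5, 3i] + 3·[1, -1, -7, -1]

Computing element-wise:
Z[0] = 3·(7) + 3·(1) = 24
Z[1] = 3·(-3i) + 3·(-1) = -3-9i
Z[2] = 3·(5) + 3·(-7) = -6
Z[3] = 3·(3i) + 3·(-1) = -3+9i

DFT(3x + 3y) = 3·X + 3·Y = [24, -3-9i, -6, -3+9i]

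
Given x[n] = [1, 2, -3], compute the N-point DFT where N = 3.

X[k] = Σ(n=0 to 2) x[n] · ω_3^(nk)
where ω_3 = e^(-2πi/3)

Computing each X[k]:
X[0] = 0
X[1] = 1.5000-4.3301i
X[2] = 1.5000+4.3301i

X = [0, 1.5000-4.3301i, 1.5000+4.3301i]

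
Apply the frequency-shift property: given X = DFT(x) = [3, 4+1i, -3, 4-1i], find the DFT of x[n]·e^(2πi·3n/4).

Modulation property: DFT(ω_4^(-3n)·x[n]) = X[(k-3) mod 4], so circularly shift X by 3 positions.

X[k-3] = [4+1i, -3, 4-1i, 3]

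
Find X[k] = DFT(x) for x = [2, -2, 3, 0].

X[k] = Σ(n=0 to 3) x[n] · ω_4^(nk)
where ω_4 = e^(-2πi/4)

Computing each X[k]:
X[0] = 3
X[1] = -1+2i
X[2] = 7
X[3] = -1-2i

X = [3, -1+2i, 7, -1-2i]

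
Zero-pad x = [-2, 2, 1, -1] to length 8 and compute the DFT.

Original 4-point DFT: [0, -3-3i, -2, -3+3i]
Zero-padded 8-point DFT provides frequency interpolation.

DFT_8([x, 0, ...]) = [0, 0.1213-1.7071i, -3-3i, -4.1213+0.2929i, -2, -4.1213-0.2929i, -3+3i, 0.1213+1.7071i]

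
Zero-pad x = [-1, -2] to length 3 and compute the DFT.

Original 2-point DFT: [-3, 1]
Zero-padded 3-point DFT provides frequency interpolation.

DFT_3([x, 0, ...]) = [-3, 1.7321i, -1.7321i]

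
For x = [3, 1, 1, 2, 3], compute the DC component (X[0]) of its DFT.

X[0] = Σ(n=0 to 4) x[n] · ω_5^0 = Σ x[n]
= (3) + (1) + (1) + (2) + (3)

X[0] = 10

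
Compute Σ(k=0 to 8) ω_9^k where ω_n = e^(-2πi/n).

Sum of all nth roots of unity equals 0 for n > 1 (geometric series with r ≠ 1).

0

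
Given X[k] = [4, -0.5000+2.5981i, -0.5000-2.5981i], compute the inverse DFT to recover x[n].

x[n] = (1/3) Σ(k=0 to 2) X[k] · e^(2πikn/3)

Computing each x[n]:
x[0] = 1
x[1] = 0
x[2] = 3

x = [1, 0, 3]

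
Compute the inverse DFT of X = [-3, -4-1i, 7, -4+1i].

x[n] = (1/4) Σ(k=0 to 3) X[k] · e^(2πikn/4)

Computing each x[n]:
x[0] = -1
x[1] = -2
x[2] = 3
x[3] = -3

x = [-1, -2, 3, -3]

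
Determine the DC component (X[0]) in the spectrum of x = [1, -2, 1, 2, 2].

X[0] = Σ(n=0 to 4) x[n] · ω_5^0 = Σ x[n]
= (1) + (-2) + (1) + (2) + (2)

X[0] = 4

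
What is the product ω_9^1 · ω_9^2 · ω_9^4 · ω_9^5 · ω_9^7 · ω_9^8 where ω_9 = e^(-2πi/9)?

The primitive 9th roots of unity are ω_9^k for k coprime to 9: k ∈ {1, 2, 4, 5, 7, 8}
Their product equals the constant term of the cyclotomic polynomial Φ_9(x) up to sign.
For n ≥ 3, the product of all primitive nth roots of unity is 1. (For n=1 it is 1; for n=2 it is -1.)

1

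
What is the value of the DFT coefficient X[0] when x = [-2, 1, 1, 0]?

X[0] = Σ(n=0 to 3) x[n] · ω_4^0 = Σ x[n]
= (-2) + (1) + (1) + (0)

X[0] = 0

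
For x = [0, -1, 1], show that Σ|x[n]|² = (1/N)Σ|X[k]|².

Time domain:
Σ|x[n]|² = |0|² + |-1|² + |1|² = 2.0000

Frequency domain:
(1/3)Σ|X[k]|² = (1/3)(|0|² + |1.7321i|² + |-1.7321i|²) = (1/3)·6.0000 = 2.0000

Both sides agree, confirming Parseval's theorem.

Σ|x[n]|² = (1/N)Σ|X[k]|² = 2.0000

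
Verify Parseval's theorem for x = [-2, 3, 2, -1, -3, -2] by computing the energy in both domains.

Time domain:
Σ|x[n]|² = |-2|² + |3|² + |2|² + |-1|² + |-3|² + |-2|² = 31.0000

Frequency domain:
(1/6)Σ|X[k]|² = (1/6)(|-3|² + |-8.6603i|² + |-3|² + |-3|² + |-3|² + |8.6603i|²) = (1/6)·186.0000 = 31.0000

Both sides agree, confirming Parseval's theorem.

Σ|x[n]|² = (1/N)Σ|X[k]|² = 31.0000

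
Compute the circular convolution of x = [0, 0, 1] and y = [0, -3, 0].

(x ⊛ y)[n] = Σ(m=0 to 2) x[m] · y[(n-m) mod 3]

Computing each output sample:
(x ⊛ y)[0] = -3
(x ⊛ y)[1] = 0
(x ⊛ y)[2] = 0

x ⊛ y = [-3, 0, 0]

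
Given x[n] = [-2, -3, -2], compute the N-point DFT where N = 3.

X[k] = Σ(n=0 to 2) x[n] · ω_3^(nk)
where ω_3 = e^(-2πi/3)

Computing each X[k]:
X[0] = -7
X[1] = 0.5000+0.8660i
X[2] = 0.5000-0.8660i

X = [-7, 0.5000+0.8660i, 0.5000-0.8660i]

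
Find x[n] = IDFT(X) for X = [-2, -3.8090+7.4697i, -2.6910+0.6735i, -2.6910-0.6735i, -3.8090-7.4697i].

x[n] = (1/5) Σ(k=0 to 4) X[k] · e^(2πikn/5)

Computing each x[n]:
x[0] = -3
x[1] = -3
x[2] = -1
x[3] = 2
x[4] = 3

x = [-3, -3, -1, 2, 3]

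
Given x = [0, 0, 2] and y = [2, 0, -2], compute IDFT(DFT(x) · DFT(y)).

(x ⊛ y)[n] = Σ(m=0 to 2) x[m] · y[(n-m) mod 3]

Computing each output sample:
(x ⊛ y)[0] = 0
(x ⊛ y)[1] = -4
(x ⊛ y)[2] = 4

x ⊛ y = [0, -4, 4]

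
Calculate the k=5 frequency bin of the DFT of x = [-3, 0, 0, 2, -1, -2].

X[5] = Σ(n=0 to 5) x[n] · ω_6^(5n) where ω_6 = e^(-2πi/6)
= (-3)·ω_6^0 + (0)·ω_6^5 + (0)·ω_6^10 + (2)·ω_6^15 + (-1)·ω_6^20 + (-2)·ω_6^25

X[5] = -5.5000+2.5981i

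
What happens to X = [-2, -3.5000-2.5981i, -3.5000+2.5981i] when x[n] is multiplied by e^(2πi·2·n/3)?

Modulation property: DFT(ω_3^(-2n)·x[n]) = X[(k-2) mod 3], so circularly shift X by 2 positions.

X[k-2] = [-3.5000-2.5981i, -3.5000+2.5981i, -2]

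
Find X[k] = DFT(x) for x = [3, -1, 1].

X[k] = Σ(n=0 to 2) x[n] · ω_3^(nk)
where ω_3 = e^(-2πi/3)

Computing each X[k]:
X[0] = 3
X[1] = 3.0000+1.7321i
X[2] = 3.0000-1.7321i

X = [3, 3.0000+1.7321i, 3.0000-1.7321i]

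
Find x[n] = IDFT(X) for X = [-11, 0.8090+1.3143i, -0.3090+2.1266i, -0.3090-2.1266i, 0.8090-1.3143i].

x[n] = (1/5) Σ(k=0 to 4) X[k] · e^(2πikn/5)

Computing each x[n]:
x[0] = -2
x[1] = -3
x[2] = -2
x[3] = -3
x[4] = -1

x = [-2, -3, -2, -3, -1]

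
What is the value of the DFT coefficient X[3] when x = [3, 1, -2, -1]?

X[3] = Σ(n=0 to 3) x[n] · ω_4^(3n) where ω_4 = e^(-2πi/4)
= (3)·ω_4^0 + (1)·ω_4^3 + (-2)·ω_4^6 + (-1)·ω_4^9

X[3] = 5+2i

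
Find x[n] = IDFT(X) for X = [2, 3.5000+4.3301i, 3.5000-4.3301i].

x[n] = (1/3) Σ(k=0 to 2) X[k] · e^(2πikn/3)

Computing each x[n]:
x[0] = 3
x[1] = -3
x[2] = 2

x = [3, -3, 2]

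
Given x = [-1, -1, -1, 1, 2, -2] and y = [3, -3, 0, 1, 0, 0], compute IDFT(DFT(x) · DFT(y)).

(x ⊛ y)[n] = Σ(m=0 to 5) x[m] · y[(n-m) mod 6]

Computing each output sample:
(x ⊛ y)[0] = 4
(x ⊛ y)[1] = 2
(x ⊛ y)[2] = -2
(x ⊛ y)[3] = 5
(x ⊛ y)[4] = 2
(x ⊛ y)[5] = -13

x ⊛ y = [4, 2, -2, 5, 2, -13]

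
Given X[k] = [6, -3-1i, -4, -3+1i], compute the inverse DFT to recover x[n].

x[n] = (1/4) Σ(k=0 to 3) X[k] · e^(2πikn/4)

Computing each x[n]:
x[0] = -1
x[1] = 3
x[2] = 2
x[3] = 2

x = [-1, 3, 2, 2]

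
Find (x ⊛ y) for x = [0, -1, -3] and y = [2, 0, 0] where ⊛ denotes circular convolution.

(x ⊛ y)[n] = Σ(m=0 to 2) x[m] · y[(n-m) mod 3]

Computing each output sample:
(x ⊛ y)[0] = 0
(x ⊛ y)[1] = -2
(x ⊛ y)[2] = -6

x ⊛ y = [0, -2, -6]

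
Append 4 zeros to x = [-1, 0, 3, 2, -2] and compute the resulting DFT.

Original 5-point DFT: [2, -5.6631-2.4899i, 2.1631-0.2245i, 2.1631+0.2245i, -5.6631+2.4899i]
Zero-padded 9-point DFT provides frequency interpolation.

DFT_9([x, 0, ...]) = [2, 0.4003-4.0024i, -6.3512-0.5796i, 0.5000+4.3301i, -0.0492-1.7733i, -0.0492+1.7733i, 0.5000-4.3301i, -6.3512+0.5796i, 0.4003+4.0024i]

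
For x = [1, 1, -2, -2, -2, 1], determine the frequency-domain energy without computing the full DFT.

Parseval: Σ|x[n]|² = (1/N)Σ|X[k]|², so Σ|X[k]|² = N·Σ|x[n]|² = 6·15.0000

Σ|X[k]|² = N·Σ|x[n]|² = 6·15.0000 = 90.0000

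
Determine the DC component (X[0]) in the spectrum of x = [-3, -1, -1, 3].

X[0] = Σ(n=0 to 3) x[n] · ω_4^0 = Σ x[n]
= (-3) + (-1) + (-1) + (3)

X[0] = -2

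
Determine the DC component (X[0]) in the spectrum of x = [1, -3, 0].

X[0] = Σ(n=0 to 2) x[n] · ω_3^0 = Σ x[n]
= (1) + (-3) + (0)

X[0] = -2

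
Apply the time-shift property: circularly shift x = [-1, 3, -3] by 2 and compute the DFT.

Time shift by 2: X_shifted[k] = ω_3^(2k) · X[k]
Shifted x = [3, -3, -1]

DFT(x[n-2]) = [-1, 5.0000+1.7321i, 5.0000-1.7321i]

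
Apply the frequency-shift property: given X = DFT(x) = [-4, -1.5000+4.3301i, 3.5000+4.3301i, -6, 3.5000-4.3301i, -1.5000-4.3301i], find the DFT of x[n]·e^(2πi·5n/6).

Modulation property: DFT(ω_6^(-5n)·x[n]) = X[(k-5) mod 6], so circularly shift X by 5 positions.

X[k-5] = [-1.5000+4.3301i, 3.5000+4.3301i, -6, 3.5000-4.3301i, -1.5000-4.3301i, -4]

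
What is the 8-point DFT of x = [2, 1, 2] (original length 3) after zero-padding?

Original 3-point DFT: [5, 0.5000+0.8660i, 0.5000-0.8660i]
Zero-padded 8-point DFT provides frequency interpolation.

DFT_8([x, 0, ...]) = [5, 2.7071-2.7071i, -1i, 1.2929+1.2929i, 3, 1.2929-1.2929i, 1i, 2.7071+2.7071i]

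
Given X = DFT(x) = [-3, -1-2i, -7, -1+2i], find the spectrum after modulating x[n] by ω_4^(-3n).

Modulation property: DFT(ω_4^(-3n)·x[n]) = X[(k-3) mod 4], so circularly shift X by 3 positions.

X[k-3] = [-1-2i, -7, -1+2i, -3]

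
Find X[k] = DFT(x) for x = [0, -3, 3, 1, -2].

X[k] = Σ(n=0 to 4) x[n] · ω_5^(nk)
where ω_5 = e^(-2πi/5)

Computing each X[k]:
X[0] = -1
X[1] = -4.7812-0.2245i
X[2] = 5.2812+2.4899i
X[3] = 5.2812-2.4899i
X[4] = -4.7812+0.2245i

X = [-1, -4.7812-0.2245i, 5.2812+2.4899i, 5.2812-2.4899i, -4.7812+0.2245i]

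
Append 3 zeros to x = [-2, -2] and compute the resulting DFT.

Original 2-point DFT: [-4, 0]
Zero-padded 5-point DFT provides frequency interpolation.

DFT_5([x, 0, ...]) = [-4, -2.6180+1.9021i, -0.3820+1.1756i, -0.3820-1.1756i, -2.6180-1.9021i]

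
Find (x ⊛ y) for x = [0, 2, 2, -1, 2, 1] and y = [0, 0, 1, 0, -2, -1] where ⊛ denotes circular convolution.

(x ⊛ y)[n] = Σ(m=0 to 5) x[m] · y[(n-m) mod 6]

Computing each output sample:
(x ⊛ y)[0] = -4
(x ⊛ y)[1] = 1
(x ⊛ y)[2] = -3
(x ⊛ y)[3] = -2
(x ⊛ y)[4] = 1
(x ⊛ y)[5] = -5

x ⊛ y = [-4, 1, -3, -2, 1, -5]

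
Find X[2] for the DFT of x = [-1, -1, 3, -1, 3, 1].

X[2] = Σ(n=0 to 5) x[n] · ω_6^(2n) where ω_6 = e^(-2πi/6)
= (-1)·ω_6^0 + (-1)·ω_6^2 + (3)·ω_6^4 + (-1)·ω_6^6 + (3)·ω_6^8 + (1)·ω_6^10

X[2] = -5.0000+1.7321i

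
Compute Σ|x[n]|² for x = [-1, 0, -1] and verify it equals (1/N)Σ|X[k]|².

Time domain:
Σ|x[n]|² = |-1|² + |0|² + |-1|² = 2.0000

Frequency domain:
(1/3)Σ|X[k]|² = (1/3)(|-2|² + |-0.5000-0.8660i|² + |-0.5000+0.8660i|²) = (1/3)·6.0000 = 2.0000

Both sides agree, confirming Parseval's theorem.

Σ|x[n]|² = (1/N)Σ|X[k]|² = 2.0000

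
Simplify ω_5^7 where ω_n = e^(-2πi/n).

Since ω_5^5 = 1, powers reduce modulo 5.
7 mod 5 = 2
So ω_5^7 = ω_5^2 = e^(-2πi·2/5)

ω_5^7 = ω_5^2 = -0.8090-0.5878i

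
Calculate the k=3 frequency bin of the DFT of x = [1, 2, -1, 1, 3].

X[3] = Σ(n=0 to 4) x[n] · ω_5^(3n) where ω_5 = e^(-2πi/5)
= (1)·ω_5^0 + (2)·ω_5^3 + (-1)·ω_5^6 + (1)·ω_5^9 + (3)·ω_5^12

X[3] = -3.0451+1.3143i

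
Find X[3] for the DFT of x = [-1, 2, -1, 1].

X[3] = Σ(n=0 to 3) x[n] · ω_4^(3n) where ω_4 = e^(-2πi/4)
= (-1)·ω_4^0 + (2)·ω_4^3 + (-1)·ω_4^6 + (1)·ω_4^9

X[3] = 1i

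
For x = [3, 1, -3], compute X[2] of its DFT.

X[2] = Σ(n=0 to 2) x[n] · ω_3^(2n) where ω_3 = e^(-2πi/3)
= (3)·ω_3^0 + (1)·ω_3^2 + (-3)·ω_3^4

X[2] = 4.0000+3.4641i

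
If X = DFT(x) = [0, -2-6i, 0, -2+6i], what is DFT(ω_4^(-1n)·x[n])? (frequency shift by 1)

Modulation property: DFT(ω_4^(-1n)·x[n]) = X[(k-1) mod 4], so circularly shift X by 1 positions.

X[k-1] = [-2+6i, 0, -2-6i, 0]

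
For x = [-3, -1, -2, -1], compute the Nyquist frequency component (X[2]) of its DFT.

X[2] = Σ(n=0 to 3) x[n] · ω_4^(2n) where ω_4 = e^(-2πi/4)
= (-3)·ω_4^0 + (-1)·ω_4^2 + (-2)·ω_4^4 + (-1)·ω_4^6

X[2] = -3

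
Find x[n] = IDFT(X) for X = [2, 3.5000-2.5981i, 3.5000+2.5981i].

x[n] = (1/3) Σ(k=0 to 2) X[k] · e^(2πikn/3)

Computing each x[n]:
x[0] = 3
x[1] = 1
x[2] = -2

x = [3, 1, -2]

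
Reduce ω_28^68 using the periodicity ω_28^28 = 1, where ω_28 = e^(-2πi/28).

Since ω_28^28 = 1, powers reduce modulo 28.
68 mod 28 = 12
So ω_28^68 = ω_28^12 = e^(-2πi·12/28)

ω_28^68 = ω_28^12 = -0.9010-0.4339i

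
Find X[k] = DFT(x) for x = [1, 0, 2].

X[k] = Σ(n=0 to 2) x[n] · ω_3^(nk)
where ω_3 = e^(-2πi/3)

Computing each X[k]:
X[0] = 3
X[1] = 1.7321i
X[2] = -1.7321i

X = [3, 1.7321i, -1.7321i]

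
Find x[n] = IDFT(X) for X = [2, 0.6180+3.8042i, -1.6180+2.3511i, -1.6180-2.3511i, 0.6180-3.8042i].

x[n] = (1/5) Σ(k=0 to 4) X[k] · e^(2πikn/5)

Computing each x[n]:
x[0] = 0
x[1] = -1
x[2] = 0
x[3] = 0
x[4] = 3

x = [0, -1, 0, 0, 3]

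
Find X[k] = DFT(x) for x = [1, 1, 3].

X[k] = Σ(n=0 to 2) x[n] · ω_3^(nk)
where ω_3 = e^(-2πi/3)

Computing each X[k]:
X[0] = 5
X[1] = -1.0000+1.7321i
X[2] = -1.0000-1.7321i

X = [5, -1.0000+1.7321i, -1.0000-1.7321i]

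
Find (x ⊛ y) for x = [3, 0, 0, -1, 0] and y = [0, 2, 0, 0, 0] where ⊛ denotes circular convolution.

(x ⊛ y)[n] = Σ(m=0 to 4) x[m] · y[(n-m) mod 5]

Computing each output sample:
(x ⊛ y)[0] = 0
(x ⊛ y)[1] = 6
(x ⊛ y)[2] = 0
(x ⊛ y)[3] = 0
(x ⊛ y)[4] = -2

x ⊛ y = [0, 6, 0, 0, -2]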